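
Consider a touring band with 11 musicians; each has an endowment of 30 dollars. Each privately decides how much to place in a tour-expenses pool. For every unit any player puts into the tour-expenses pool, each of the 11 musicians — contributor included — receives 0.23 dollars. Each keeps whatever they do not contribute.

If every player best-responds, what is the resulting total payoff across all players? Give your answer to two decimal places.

The private return per contributed unit is 0.23 < 1, so contributing 0 is dominant for every player. At the Nash equilibrium everyone keeps their 30, and the group total is 11 × 30 = 330.

330.00 dollars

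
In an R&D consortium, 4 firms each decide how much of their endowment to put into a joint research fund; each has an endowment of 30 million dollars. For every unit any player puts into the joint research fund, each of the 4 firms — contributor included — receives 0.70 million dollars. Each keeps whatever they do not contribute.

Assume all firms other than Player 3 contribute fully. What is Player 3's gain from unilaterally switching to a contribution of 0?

Switching from a contribution of 30 to 0 lets Player 3 keep an extra 30 million dollars, but lowers the joint research fund by 30, which costs Player 3 their own share of that drop: 0.70 × 30 = 21.00.
Net gain = 30 − 21.00 = 9.00. The private return per contributed unit (0.70) is below 1, so free-riding is indeed the best response regardless of what the others do.

9.00 million dollars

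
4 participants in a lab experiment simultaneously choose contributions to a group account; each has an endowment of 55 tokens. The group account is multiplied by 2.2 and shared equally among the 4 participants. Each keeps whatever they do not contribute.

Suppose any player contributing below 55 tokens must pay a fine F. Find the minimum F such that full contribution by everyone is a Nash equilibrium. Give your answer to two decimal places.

Given the others contribute fully, the best deviation is to contribute 0 (any partial contribution still incurs the fine and gives up units whose private return 0.5500 is below 1).
Deviating from 55 to 0 saves 55 tokens but forfeits the deviator's share of the drop in the group account: 2.2/4 × 55 = 30.25.
So the deviation gain is 55 − 30.25 = 24.75, and the fine must be at least 24.75 tokens to wipe it out.

24.75 tokens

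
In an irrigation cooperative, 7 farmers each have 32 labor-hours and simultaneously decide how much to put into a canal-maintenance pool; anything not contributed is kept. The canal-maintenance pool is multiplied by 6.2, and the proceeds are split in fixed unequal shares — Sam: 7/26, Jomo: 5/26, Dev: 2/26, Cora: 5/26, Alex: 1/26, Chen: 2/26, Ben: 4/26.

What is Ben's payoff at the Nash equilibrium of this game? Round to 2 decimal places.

123.57 labor-hours

Player j's private return per contributed unit is 6.2 × (j's share). Contributing is weakly dominant for j when that share is at least 1/6.2 = 0.1613, and contributing 0 is dominant otherwise.
Sam, Jomo and Cora clear that bar, contributing 32 each; the remaining 4 contribute 0. Total contributed: 96.
Ben keeps 32 and receives 6.2 × 96 × 4/26 = 91.57 from the canal-maintenance pool, for a payoff of 123.57.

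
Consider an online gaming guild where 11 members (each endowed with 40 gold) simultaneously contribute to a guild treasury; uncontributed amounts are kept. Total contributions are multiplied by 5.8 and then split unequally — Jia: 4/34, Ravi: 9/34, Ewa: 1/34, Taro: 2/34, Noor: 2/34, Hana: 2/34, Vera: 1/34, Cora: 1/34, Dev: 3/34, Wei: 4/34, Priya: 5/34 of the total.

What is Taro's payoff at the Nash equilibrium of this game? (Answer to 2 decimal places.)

53.65 gold

For player j, contributing a unit is worthwhile iff 5.8 × (j's share) ≥ 1, i.e. iff j's share is at least 0.1724.
Only Ravi (9/34) clears that bar, contributing 40; the remaining 10 contribute 0. Total contributed: 40.
Taro keeps 40 and receives 5.8 × 40 × 2/34 = 13.65 from the guild treasury, for a payoff of 53.65.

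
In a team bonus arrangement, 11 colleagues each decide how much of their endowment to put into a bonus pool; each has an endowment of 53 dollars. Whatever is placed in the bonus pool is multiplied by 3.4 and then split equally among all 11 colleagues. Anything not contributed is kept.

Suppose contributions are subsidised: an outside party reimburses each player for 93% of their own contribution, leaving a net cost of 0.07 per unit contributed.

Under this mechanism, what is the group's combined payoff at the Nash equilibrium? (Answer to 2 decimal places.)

2524.39 dollars

Under the mechanism each unit contributed yields (3.4/11) / 0.07 = 4.4156 back to its contributor per unit of net cost, which exceeds 1, making full contribution the dominant choice for everyone.
At the Nash equilibrium everyone contributes 53. Group total payoff = 11 × (53 × 0.93 + 3.4 × 53) = 2524.39.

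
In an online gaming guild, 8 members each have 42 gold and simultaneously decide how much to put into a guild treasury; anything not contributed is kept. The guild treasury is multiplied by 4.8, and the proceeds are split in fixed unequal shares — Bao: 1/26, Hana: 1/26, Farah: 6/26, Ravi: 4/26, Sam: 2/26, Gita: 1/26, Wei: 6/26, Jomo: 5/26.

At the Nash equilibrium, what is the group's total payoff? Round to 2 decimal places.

655.20 gold

A player with share s gets back 4.8·s per unit contributed, so full contribution is dominant for anyone with s > 1/4.8 = 0.2083 and zero contribution is dominant for anyone below.
Farah and Wei are above the threshold, contributing 42 each; the remaining 6 contribute 0. Total contributed: 84.
The guild treasury pays out 4.8 × 84 = 403.20 in total (split across the unequal shares, but the aggregate is all that matters for the group sum).
The 6 free-riders keep 42 each, adding 252. Group total = 252 + 403.20 = 655.20.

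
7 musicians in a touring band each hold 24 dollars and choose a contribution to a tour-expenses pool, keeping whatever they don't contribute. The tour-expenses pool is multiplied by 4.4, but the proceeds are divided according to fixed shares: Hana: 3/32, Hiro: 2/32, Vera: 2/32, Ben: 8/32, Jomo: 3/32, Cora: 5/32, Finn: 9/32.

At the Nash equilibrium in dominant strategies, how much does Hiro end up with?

Player j's private return per contributed unit is 4.4 × (j's share). Contributing is weakly dominant for j when that share is at least 1/4.4 = 0.2273, and contributing 0 is dominant otherwise.
Ben and Finn clear that bar, contributing 24 each; the remaining 5 contribute 0. Total contributed: 48.
Hiro keeps 24 and receives 4.4 × 48 × 2/32 = 13.20 from the tour-expenses pool, for a payoff of 37.20.

37.20 dollars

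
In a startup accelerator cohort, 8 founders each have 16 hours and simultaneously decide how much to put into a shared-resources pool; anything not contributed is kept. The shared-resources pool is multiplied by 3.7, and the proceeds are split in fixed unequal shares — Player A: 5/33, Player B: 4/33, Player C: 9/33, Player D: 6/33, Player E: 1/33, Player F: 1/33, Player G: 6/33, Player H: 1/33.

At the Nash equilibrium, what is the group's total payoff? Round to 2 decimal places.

171.20 hours

A player with share s gets back 3.7·s per unit contributed, so full contribution is dominant for anyone with s > 1/3.7 = 0.2703 and zero contribution is dominant for anyone below.
Only Player C (9/33) clears that bar, contributing 16; the remaining 7 contribute 0. Total contributed: 16.
The shared-resources pool pays out 3.7 × 16 = 59.20 in total (split across the unequal shares, but the aggregate is all that matters for the group sum).
The 7 free-riders keep 16 each, adding 112. Group total = 112 + 59.20 = 171.20.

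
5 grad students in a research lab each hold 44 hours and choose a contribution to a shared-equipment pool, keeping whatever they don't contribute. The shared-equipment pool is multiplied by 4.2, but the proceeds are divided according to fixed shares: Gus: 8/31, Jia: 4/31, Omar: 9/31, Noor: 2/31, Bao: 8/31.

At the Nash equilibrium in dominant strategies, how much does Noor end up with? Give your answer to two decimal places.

79.77 hours

For player j, contributing a unit is worthwhile iff 4.2 × (j's share) ≥ 1, i.e. iff j's share is at least 0.2381.
Gus, Omar and Bao are above the threshold, contributing 44 each; the remaining 2 contribute 0. Total contributed: 132.
Noor keeps 44 and receives 4.2 × 132 × 2/31 = 35.77 from the shared-equipment pool, for a payoff of 79.77.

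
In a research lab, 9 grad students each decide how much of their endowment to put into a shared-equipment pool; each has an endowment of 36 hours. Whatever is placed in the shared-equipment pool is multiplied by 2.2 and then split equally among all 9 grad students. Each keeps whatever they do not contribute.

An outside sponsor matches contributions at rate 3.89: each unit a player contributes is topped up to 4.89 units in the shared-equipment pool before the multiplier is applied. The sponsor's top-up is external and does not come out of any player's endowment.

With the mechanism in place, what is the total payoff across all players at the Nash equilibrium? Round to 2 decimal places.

3485.59 hours

The effective private return per unit is now 2.2 × 4.89 / 9 = 1.1953 > 1, so every player's dominant strategy flips to full contribution.
So the Nash equilibrium is full contribution by all 9; the group earns 2.2 × 4.89 × 324 = 3485.59.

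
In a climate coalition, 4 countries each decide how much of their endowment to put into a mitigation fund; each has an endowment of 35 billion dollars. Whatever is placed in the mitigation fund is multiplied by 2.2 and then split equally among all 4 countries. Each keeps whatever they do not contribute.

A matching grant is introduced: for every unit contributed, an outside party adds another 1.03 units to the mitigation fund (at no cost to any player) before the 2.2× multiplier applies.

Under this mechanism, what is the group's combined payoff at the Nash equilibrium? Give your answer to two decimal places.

With the mechanism, a contributed unit returns 2.2 × 2.03 / 4 = 1.1165 per unit of net cost to the contributor — now above 1 — so contributing fully is weakly dominant for every player.
So the Nash equilibrium is full contribution by all 4; the group earns 2.2 × 2.03 × 140 = 625.24.

625.24 billion dollars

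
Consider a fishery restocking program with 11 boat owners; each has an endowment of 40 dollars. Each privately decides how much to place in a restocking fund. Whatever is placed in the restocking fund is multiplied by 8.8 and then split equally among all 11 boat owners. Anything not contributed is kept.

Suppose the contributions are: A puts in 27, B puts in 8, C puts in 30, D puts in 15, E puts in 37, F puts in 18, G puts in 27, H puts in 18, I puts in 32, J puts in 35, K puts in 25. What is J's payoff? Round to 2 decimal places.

222.60 dollars

Total contributed: 27 + 8 + 30 + 15 + 37 + 18 + 27 + 18 + 32 + 35 + 25 = 272.
Each receives 8.8 × 272 / 11 = 217.60 from the restocking fund.
J keeps 40 − 35 = 5, so J's payoff is 5 + 217.60 = 222.60.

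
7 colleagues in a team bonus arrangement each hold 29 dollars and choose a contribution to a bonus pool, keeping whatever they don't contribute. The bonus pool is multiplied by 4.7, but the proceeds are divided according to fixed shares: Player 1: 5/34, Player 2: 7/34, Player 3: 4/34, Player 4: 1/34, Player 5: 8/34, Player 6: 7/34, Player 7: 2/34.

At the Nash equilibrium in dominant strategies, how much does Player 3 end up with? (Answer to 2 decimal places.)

45.04 dollars

Player j's private return per contributed unit is 4.7 × (j's share). Contributing is weakly dominant for j when that share is at least 1/4.7 = 0.2128, and contributing 0 is dominant otherwise.
Player 5 alone (share 8/34) is above the threshold, contributing 29; the remaining 6 contribute 0. Total contributed: 29.
Player 3 keeps 29 and receives 4.7 × 29 × 4/34 = 16.04 from the bonus pool, for a payoff of 45.04.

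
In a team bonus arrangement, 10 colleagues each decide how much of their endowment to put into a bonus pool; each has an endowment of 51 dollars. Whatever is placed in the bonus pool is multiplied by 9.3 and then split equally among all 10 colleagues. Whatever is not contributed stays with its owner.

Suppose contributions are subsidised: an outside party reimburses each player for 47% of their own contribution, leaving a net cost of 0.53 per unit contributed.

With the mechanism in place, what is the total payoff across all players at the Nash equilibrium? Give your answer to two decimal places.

4982.70 dollars

Under the mechanism each unit contributed yields (9.3/10) / 0.53 = 1.7547 back to its contributor per unit of net cost, which exceeds 1, making full contribution the dominant choice for everyone.
At the Nash equilibrium everyone contributes 51. Group total payoff = 10 × (51 × 0.47 + 9.3 × 51) = 4982.70.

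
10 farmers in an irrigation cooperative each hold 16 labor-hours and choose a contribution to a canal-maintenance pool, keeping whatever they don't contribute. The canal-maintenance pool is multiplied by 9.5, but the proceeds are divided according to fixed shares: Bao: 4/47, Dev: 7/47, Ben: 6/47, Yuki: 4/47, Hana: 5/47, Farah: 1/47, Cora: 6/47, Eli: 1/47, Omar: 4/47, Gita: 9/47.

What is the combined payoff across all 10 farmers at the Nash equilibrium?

840.00 labor-hours

A player with share s gets back 9.5·s per unit contributed, so full contribution is dominant for anyone with s > 1/9.5 = 0.1053 and zero contribution is dominant for anyone below.
Dev, Ben, Hana, Cora and Gita clear that bar, contributing 16 each; the remaining 5 contribute 0. Total contributed: 80.
The canal-maintenance pool pays out 9.5 × 80 = 760.00 in total (split across the unequal shares, but the aggregate is all that matters for the group sum).
The 5 free-riders keep 16 each, adding 80. Group total = 80 + 760.00 = 840.00.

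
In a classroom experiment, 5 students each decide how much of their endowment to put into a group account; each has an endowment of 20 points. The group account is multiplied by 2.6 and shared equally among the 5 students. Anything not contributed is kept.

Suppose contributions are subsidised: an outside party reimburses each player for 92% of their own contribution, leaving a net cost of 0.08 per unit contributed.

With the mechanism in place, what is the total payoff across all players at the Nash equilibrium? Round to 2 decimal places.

The effective private return per unit is now (2.6/5) / 0.08 = 6.5000 > 1, so every player's dominant strategy flips to full contribution.
So the Nash equilibrium is full contribution by all 5; the group earns 5 × (20 × 0.92 + 2.6 × 20) = 352.00.

352.00 points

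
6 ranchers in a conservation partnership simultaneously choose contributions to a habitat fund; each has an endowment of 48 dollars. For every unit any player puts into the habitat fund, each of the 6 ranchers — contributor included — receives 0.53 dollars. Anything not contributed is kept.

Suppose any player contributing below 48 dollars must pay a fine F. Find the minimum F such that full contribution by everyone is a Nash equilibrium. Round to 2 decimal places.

22.56 dollars

Given the others contribute fully, the best deviation is to contribute 0 (any partial contribution still incurs the fine and gives up units whose private return 0.53 is below 1).
Deviating from 48 to 0 saves 48 dollars but forfeits the deviator's share of the drop in the habitat fund: 0.53 × 48 = 25.44.
So the deviation gain is 48 − 25.44 = 22.56, and the fine must be at least 22.56 dollars to wipe it out.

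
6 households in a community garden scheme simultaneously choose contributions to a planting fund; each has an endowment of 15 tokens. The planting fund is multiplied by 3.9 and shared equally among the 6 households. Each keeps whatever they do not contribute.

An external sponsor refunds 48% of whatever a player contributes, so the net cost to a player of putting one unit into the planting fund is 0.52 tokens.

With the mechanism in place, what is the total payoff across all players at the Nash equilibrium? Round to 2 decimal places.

The effective private return per unit is now (3.9/6) / 0.52 = 1.2500 > 1, so every player's dominant strategy flips to full contribution.
So the Nash equilibrium is full contribution by all 6; the group earns 6 × (15 × 0.48 + 3.9 × 15) = 394.20.

394.20 tokens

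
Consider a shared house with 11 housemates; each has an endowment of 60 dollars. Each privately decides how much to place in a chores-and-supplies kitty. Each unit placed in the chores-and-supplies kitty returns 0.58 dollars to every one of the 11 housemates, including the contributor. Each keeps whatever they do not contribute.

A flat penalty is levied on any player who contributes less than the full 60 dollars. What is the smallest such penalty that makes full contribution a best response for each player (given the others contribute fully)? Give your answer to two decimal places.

25.20 dollars

Given the others contribute fully, the best deviation is to contribute 0 (any partial contribution still incurs the fine and gives up units whose private return 0.58 is below 1).
Deviating from 60 to 0 saves 60 dollars but forfeits the deviator's share of the drop in the chores-and-supplies kitty: 0.58 × 60 = 34.80.
So the deviation gain is 60 − 34.80 = 25.20, and the fine must be at least 25.20 dollars to wipe it out.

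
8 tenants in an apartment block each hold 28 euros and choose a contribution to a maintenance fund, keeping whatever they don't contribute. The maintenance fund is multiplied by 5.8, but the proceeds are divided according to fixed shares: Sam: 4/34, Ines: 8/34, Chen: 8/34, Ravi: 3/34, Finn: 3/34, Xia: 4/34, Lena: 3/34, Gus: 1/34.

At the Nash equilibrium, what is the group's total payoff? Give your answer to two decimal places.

Each unit j contributes comes back to j as 5.8 × (j's share), so j prefers to contribute only if that share exceeds 1/5.8 = 0.1724; otherwise keeping the unit dominates.
The shares above 0.1724 belong to Ines and Chen, contributing 28 each; the remaining 6 contribute 0. Total contributed: 56.
The maintenance fund pays out 5.8 × 56 = 324.80 in total (split across the unequal shares, but the aggregate is all that matters for the group sum).
The 6 free-riders keep 28 each, adding 168. Group total = 168 + 324.80 = 492.80.

492.80 euros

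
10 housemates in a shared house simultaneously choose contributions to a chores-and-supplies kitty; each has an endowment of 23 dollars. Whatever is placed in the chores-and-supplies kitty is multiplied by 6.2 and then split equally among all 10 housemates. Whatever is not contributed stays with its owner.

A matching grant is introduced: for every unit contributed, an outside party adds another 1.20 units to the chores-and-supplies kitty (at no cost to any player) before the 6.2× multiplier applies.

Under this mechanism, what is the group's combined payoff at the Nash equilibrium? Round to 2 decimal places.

Under the mechanism each unit contributed yields 6.2 × 2.20 / 10 = 1.3640 back to its contributor per unit of net cost, which exceeds 1, making full contribution the dominant choice for everyone.
So the Nash equilibrium is full contribution by all 10; the group earns 6.2 × 2.20 × 230 = 3137.20.

3137.20 dollars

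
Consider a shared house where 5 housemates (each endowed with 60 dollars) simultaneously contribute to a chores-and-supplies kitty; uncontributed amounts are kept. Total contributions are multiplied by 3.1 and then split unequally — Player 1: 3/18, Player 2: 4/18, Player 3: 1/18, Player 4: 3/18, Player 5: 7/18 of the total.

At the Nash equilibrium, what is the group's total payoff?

426.00 dollars

A player with share s gets back 3.1·s per unit contributed, so full contribution is dominant for anyone with s > 1/3.1 = 0.3226 and zero contribution is dominant for anyone below.
Only Player 5 (7/18) clears that bar, contributing 60; the remaining 4 contribute 0. Total contributed: 60.
The chores-and-supplies kitty pays out 3.1 × 60 = 186.00 in total (split across the unequal shares, but the aggregate is all that matters for the group sum).
The 4 free-riders keep 60 each, adding 240. Group total = 240 + 186.00 = 426.00.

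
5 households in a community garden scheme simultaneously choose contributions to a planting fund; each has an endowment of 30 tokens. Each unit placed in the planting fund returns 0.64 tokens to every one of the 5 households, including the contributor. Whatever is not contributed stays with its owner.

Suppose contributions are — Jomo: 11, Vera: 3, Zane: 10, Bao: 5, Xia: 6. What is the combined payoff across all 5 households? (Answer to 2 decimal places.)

227.00 tokens

Total contributed: 11 + 3 + 10 + 5 + 6 = 35; total kept: 5 × 30 − 35 = 115.
The planting fund pays out 0.64 × 5 × 35 = 112.00 in aggregate.
Group total = 115 + 112.00 = 227.00.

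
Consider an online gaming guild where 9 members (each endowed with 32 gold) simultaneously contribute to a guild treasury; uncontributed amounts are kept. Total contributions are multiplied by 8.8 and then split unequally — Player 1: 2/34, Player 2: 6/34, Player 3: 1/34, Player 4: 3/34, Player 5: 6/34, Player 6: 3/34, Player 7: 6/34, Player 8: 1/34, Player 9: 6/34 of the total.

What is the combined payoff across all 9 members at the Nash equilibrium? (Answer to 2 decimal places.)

1286.40 gold

For player j, contributing a unit is worthwhile iff 8.8 × (j's share) ≥ 1, i.e. iff j's share is at least 0.1136.
Player 2, Player 5, Player 7 and Player 9 are above the threshold, contributing 32 each; the remaining 5 contribute 0. Total contributed: 128.
The guild treasury pays out 8.8 × 128 = 1126.40 in total (split across the unequal shares, but the aggregate is all that matters for the group sum).
The 5 free-riders keep 32 each, adding 160. Group total = 160 + 1126.40 = 1286.40.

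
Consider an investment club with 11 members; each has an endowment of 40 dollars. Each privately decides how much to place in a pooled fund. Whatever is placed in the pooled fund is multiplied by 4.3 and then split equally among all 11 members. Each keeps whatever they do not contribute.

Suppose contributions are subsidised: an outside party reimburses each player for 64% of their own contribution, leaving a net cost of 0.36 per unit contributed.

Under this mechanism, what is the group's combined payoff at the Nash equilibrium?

The effective private return per unit is now (4.3/11) / 0.36 = 1.0859 > 1, so every player's dominant strategy flips to full contribution.
So the Nash equilibrium is full contribution by all 11; the group earns 11 × (40 × 0.64 + 4.3 × 40) = 2173.60.

2173.60 dollars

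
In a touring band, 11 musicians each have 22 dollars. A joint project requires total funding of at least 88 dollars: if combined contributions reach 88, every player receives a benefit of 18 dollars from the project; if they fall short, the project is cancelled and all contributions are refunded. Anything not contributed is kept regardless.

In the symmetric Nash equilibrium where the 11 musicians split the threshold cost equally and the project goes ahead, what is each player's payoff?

32 dollars

Equal share of the threshold: 88/11 = 8.
At this profile no one gains by cutting their contribution: any cut drops the total below 88, the project is cancelled, contributions are refunded, and the deviator ends with 22, which is less than 22 − 8 + 18 = 32. Contributing more than 8 just wastes the excess. So contributing exactly 8 is a best response.
Each player's payoff: 22 − 8 + 18 = 32.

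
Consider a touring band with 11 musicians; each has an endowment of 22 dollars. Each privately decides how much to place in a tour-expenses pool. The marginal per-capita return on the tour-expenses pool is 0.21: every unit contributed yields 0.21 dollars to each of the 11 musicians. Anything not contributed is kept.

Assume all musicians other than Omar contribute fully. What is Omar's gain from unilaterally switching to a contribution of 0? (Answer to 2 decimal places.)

17.38 dollars

Switching from a contribution of 22 to 0 lets Omar keep an extra 22 dollars, but lowers the tour-expenses pool by 22, which costs Omar their own share of that drop: 0.21 × 22 = 4.62.
Net gain = 22 − 4.62 = 17.38. The private return per contributed unit (0.21) is below 1, so free-riding is indeed the best response regardless of what the others do.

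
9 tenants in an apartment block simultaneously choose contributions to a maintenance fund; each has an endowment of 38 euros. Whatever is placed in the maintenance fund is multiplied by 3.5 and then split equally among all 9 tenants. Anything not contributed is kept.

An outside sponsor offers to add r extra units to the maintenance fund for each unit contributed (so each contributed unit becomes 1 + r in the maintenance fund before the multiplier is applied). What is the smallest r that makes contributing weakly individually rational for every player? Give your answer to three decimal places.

With matching at rate r, one contributed unit becomes (1 + r) in the maintenance fund and returns 3.5 × (1 + r) / 9 to the contributor.
Setting this equal to 1: 1 + r = 9/3.5 = 2.5714.
So the minimum matching rate is r = 2.5714 − 1 = 1.571.

1.571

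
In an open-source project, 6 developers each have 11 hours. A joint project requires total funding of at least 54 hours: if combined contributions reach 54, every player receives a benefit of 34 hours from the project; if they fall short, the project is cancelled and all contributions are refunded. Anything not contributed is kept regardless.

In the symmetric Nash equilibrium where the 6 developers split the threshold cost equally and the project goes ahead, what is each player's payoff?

Equal share of the threshold: 54/6 = 9.
At this profile no one gains by cutting their contribution: any cut drops the total below 54, the project is cancelled, contributions are refunded, and the deviator ends with 11, which is less than 11 − 9 + 34 = 36. Contributing more than 9 just wastes the excess. So contributing exactly 9 is a best response.
Each player's payoff: 11 − 9 + 34 = 36.

36 hours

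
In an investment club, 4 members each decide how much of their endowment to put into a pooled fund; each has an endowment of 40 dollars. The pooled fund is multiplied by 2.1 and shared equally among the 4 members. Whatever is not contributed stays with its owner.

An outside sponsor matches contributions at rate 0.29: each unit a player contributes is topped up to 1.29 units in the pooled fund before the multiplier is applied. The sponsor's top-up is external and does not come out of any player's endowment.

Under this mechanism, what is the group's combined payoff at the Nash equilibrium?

160.00 dollars

With the mechanism, a contributed unit returns 2.1 × 1.29 / 4 = 0.6773 per unit of net cost — still below 1 — so contributing 0 remains dominant for every player.
At the Nash equilibrium no one contributes; group total payoff = 4 × 40 = 160.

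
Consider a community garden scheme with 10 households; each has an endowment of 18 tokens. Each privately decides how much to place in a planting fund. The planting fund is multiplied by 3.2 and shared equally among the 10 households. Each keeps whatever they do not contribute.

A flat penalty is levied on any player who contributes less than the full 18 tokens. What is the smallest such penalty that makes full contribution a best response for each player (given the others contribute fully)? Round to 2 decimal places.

12.24 tokens

Given the others contribute fully, the best deviation is to contribute 0 (any partial contribution still incurs the fine and gives up units whose private return 0.3200 is below 1).
Deviating from 18 to 0 saves 18 tokens but forfeits the deviator's share of the drop in the planting fund: 3.2/10 × 18 = 5.76.
So the deviation gain is 18 − 5.76 = 12.24, and the fine must be at least 12.24 tokens to wipe it out.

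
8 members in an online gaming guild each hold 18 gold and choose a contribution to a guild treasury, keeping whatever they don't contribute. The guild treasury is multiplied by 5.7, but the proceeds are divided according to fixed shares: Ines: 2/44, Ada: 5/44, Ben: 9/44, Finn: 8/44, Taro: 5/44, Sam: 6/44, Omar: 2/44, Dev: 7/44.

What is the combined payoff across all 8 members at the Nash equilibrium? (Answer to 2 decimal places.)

Each unit j contributes comes back to j as 5.7 × (j's share), so j prefers to contribute only if that share exceeds 1/5.7 = 0.1754; otherwise keeping the unit dominates.
Ben and Finn are above the threshold, contributing 18 each; the remaining 6 contribute 0. Total contributed: 36.
The guild treasury pays out 5.7 × 36 = 205.20 in total (split across the unequal shares, but the aggregate is all that matters for the group sum).
The 6 free-riders keep 18 each, adding 108. Group total = 108 + 205.20 = 313.20.

313.20 gold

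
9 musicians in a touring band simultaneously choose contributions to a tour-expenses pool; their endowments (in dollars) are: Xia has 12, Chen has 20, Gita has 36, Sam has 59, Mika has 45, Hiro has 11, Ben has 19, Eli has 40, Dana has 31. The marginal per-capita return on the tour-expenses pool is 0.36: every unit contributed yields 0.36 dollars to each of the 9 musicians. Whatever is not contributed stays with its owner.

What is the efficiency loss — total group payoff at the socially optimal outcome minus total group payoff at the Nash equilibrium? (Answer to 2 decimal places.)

The private return per contributed unit is 0.36 < 1 for everyone, so the Nash equilibrium is zero contribution and the group total is Σ E_j = 12 + 20 + 36 + 59 + 45 + 11 + 19 + 40 + 31 = 273.
Each contributed unit returns 3.240 to the group, so the social optimum is full contribution by everyone: group total = 3.240 × 273 = 884.52.
Efficiency loss = (3.240 − 1) × 273 = 611.52.

611.52 dollars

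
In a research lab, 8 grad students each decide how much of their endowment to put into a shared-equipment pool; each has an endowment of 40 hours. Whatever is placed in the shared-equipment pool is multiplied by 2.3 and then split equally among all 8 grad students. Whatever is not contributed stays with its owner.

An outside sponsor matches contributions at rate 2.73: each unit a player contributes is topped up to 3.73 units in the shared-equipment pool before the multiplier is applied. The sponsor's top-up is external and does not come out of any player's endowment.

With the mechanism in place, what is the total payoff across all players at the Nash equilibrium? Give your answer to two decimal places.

2745.28 hours

The effective private return per unit is now 2.3 × 3.73 / 8 = 1.0724 > 1, so every player's dominant strategy flips to full contribution.
So the Nash equilibrium is full contribution by all 8; the group earns 2.3 × 3.73 × 320 = 2745.28.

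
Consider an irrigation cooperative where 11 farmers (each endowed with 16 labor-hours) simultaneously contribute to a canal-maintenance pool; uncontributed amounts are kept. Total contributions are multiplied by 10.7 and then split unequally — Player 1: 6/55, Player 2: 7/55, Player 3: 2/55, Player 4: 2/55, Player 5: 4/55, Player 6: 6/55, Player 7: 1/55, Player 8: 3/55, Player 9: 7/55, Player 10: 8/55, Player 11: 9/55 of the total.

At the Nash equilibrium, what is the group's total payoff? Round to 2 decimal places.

A player with share s gets back 10.7·s per unit contributed, so full contribution is dominant for anyone with s > 1/10.7 = 0.0935 and zero contribution is dominant for anyone below.
The shares above 0.0935 belong to Player 1, Player 2, Player 6, Player 9, Player 10 and Player 11, contributing 16 each; the remaining 5 contribute 0. Total contributed: 96.
The canal-maintenance pool pays out 10.7 × 96 = 1027.20 in total (split across the unequal shares, but the aggregate is all that matters for the group sum).
The 5 free-riders keep 16 each, adding 80. Group total = 80 + 1027.20 = 1107.20.

1107.20 labor-hours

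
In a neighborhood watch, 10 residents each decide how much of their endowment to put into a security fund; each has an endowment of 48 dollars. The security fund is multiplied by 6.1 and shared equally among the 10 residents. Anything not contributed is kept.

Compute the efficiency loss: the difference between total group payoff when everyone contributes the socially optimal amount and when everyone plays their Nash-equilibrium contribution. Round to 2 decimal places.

Each contributed unit returns 6.1/10 = 0.6100 to its contributor — below 1 — so contributing 0 is dominant for every player. At the Nash equilibrium everyone keeps their 48, and the group total is 10 × 48 = 480.
Each contributed unit returns 6.100 to the group as a whole (0.6100 to each of 10 players), which exceeds 1, so the social optimum is full contribution: group total = 6.100 × 480 = 2928.00.
Efficiency loss = 2928.00 − 480 = 2448.00.

2448.00 dollars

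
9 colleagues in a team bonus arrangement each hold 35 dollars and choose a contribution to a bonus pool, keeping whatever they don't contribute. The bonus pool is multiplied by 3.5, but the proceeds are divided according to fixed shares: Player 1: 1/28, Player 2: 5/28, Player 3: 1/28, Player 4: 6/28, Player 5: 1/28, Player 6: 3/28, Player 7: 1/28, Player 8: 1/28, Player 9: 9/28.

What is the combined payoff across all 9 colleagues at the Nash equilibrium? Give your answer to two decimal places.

402.50 dollars

Each unit j contributes comes back to j as 3.5 × (j's share), so j prefers to contribute only if that share exceeds 1/3.5 = 0.2857; otherwise keeping the unit dominates.
Only Player 9 (9/28) clears that bar, contributing 35; the remaining 8 contribute 0. Total contributed: 35.
The bonus pool pays out 3.5 × 35 = 122.50 in total (split across the unequal shares, but the aggregate is all that matters for the group sum).
The 8 free-riders keep 35 each, adding 280. Group total = 280 + 122.50 = 402.50.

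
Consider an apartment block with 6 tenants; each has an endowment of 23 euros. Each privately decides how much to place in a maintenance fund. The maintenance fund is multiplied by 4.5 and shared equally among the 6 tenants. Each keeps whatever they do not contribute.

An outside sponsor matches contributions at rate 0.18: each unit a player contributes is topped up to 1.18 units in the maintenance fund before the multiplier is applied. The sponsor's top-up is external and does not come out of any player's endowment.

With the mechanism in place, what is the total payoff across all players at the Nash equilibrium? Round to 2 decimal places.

138.00 euros

Even with the mechanism, each unit contributed returns only 4.5 × 1.18 / 6 = 0.8850 per unit of net cost, so contributing nothing is still dominant.
Everyone keeps their endowment and the group total is 6 × 23 = 138.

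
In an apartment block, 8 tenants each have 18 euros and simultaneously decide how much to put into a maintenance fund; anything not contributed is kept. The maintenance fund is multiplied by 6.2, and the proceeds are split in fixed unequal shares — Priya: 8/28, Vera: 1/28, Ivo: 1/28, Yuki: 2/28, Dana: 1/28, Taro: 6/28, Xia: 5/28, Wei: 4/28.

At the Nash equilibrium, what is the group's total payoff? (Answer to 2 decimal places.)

424.80 euros

Each unit j contributes comes back to j as 6.2 × (j's share), so j prefers to contribute only if that share exceeds 1/6.2 = 0.1613; otherwise keeping the unit dominates.
Priya, Taro and Xia clear that bar, contributing 18 each; the remaining 5 contribute 0. Total contributed: 54.
The maintenance fund pays out 6.2 × 54 = 334.80 in total (split across the unequal shares, but the aggregate is all that matters for the group sum).
The 5 free-riders keep 18 each, adding 90. Group total = 90 + 334.80 = 424.80.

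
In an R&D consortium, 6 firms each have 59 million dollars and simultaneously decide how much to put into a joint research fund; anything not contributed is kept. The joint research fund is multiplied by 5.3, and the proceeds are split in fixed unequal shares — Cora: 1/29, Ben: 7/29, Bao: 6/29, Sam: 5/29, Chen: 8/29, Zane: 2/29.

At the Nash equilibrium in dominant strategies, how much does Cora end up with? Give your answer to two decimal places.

Each unit j contributes comes back to j as 5.3 × (j's share), so j prefers to contribute only if that share exceeds 1/5.3 = 0.1887; otherwise keeping the unit dominates.
Ben, Bao and Chen clear that bar, contributing 59 each; the remaining 3 contribute 0. Total contributed: 177.
Cora keeps 59 and receives 5.3 × 177 × 1/29 = 32.35 from the joint research fund, for a payoff of 91.35.

91.35 million dollars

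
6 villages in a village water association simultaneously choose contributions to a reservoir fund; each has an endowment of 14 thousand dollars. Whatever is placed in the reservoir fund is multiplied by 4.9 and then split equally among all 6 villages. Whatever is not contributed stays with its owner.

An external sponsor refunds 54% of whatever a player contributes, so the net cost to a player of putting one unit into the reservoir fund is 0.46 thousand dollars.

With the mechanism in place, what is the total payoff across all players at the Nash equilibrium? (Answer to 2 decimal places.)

With the mechanism, a contributed unit returns (4.9/6) / 0.46 = 1.7754 per unit of net cost to the contributor — now above 1 — so contributing fully is weakly dominant for every player.
At the Nash equilibrium everyone contributes 14. Group total payoff = 6 × (14 × 0.54 + 4.9 × 14) = 456.96.

456.96 thousand dollars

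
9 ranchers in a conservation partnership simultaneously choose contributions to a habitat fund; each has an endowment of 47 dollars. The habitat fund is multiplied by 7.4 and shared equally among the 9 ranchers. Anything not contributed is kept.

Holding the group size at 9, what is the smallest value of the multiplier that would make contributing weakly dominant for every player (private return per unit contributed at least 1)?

9

A contributed unit returns (multiplier)/9 to its contributor.
This reaches 1 exactly when the multiplier is 9.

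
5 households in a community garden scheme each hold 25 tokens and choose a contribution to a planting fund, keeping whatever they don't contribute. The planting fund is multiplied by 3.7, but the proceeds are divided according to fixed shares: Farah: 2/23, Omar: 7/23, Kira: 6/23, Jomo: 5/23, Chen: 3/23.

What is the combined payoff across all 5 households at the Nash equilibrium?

Each unit j contributes comes back to j as 3.7 × (j's share), so j prefers to contribute only if that share exceeds 1/3.7 = 0.2703; otherwise keeping the unit dominates.
Omar alone (share 7/23) is above the threshold, contributing 25; the remaining 4 contribute 0. Total contributed: 25.
The planting fund pays out 3.7 × 25 = 92.50 in total (split across the unequal shares, but the aggregate is all that matters for the group sum).
The 4 free-riders keep 25 each, adding 100. Group total = 100 + 92.50 = 192.50.

192.50 tokens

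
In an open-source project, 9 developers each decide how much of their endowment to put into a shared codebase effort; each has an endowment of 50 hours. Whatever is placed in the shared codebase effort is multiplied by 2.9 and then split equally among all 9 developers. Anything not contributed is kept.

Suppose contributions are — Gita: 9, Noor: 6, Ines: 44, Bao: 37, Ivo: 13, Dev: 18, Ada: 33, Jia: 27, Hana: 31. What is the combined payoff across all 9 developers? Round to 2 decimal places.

Total contributed: 9 + 6 + 44 + 37 + 13 + 18 + 33 + 27 + 31 = 218; total kept: 9 × 50 − 218 = 232.
The shared codebase effort pays out 2.9 × 218 = 632.20 in aggregate.
Group total = 232 + 632.20 = 864.20.

864.20 hours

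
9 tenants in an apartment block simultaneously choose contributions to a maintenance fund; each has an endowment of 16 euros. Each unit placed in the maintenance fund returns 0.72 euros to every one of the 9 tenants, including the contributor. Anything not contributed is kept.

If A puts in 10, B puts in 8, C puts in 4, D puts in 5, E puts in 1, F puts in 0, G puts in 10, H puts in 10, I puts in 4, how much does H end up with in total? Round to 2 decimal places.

Total contributed: 10 + 8 + 4 + 5 + 1 + 0 + 10 + 10 + 4 = 52.
Each receives 0.72 × 52 = 37.44 from the maintenance fund.
H keeps 16 − 10 = 6, so H's payoff is 6 + 37.44 = 43.44.

43.44 euros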